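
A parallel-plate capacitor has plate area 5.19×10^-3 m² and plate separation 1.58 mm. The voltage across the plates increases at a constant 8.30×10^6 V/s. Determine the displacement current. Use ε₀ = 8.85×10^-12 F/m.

2.41×10^-4 A

The field between the plates is E = V/d, so dE/dt = (8.30×10^6)/(1.58×10^-3 m) = 5.253×10^9 V/(m·s).
I_d = ε₀ A (dE/dt) = (8.85×10^-12)(5.19×10^-3)(5.253×10^9) = 2.41×10^-4 A.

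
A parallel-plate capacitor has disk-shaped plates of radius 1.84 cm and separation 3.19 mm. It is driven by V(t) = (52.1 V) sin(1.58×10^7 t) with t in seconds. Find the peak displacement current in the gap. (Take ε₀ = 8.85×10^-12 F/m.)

C = ε₀A/d = (8.85×10^-12)(1.064×10^-3)/(3.19×10^-3) = 2.952×10^-12 F; ω = 1.58×10^7 rad/s.
I_d = C dV/dt, so |I_d|_max = C V₀ ω = (2.952×10^-12)(52.1)(1.58×10^7) = 2.43×10^-3 A.

2.43×10^-3 A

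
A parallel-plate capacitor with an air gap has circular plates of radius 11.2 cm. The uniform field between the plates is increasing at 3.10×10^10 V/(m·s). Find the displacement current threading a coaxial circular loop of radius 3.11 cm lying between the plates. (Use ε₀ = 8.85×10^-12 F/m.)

I_d = ε₀ dΦ_E/dt = ε₀ πR² (dE/dt) = (8.85×10^-12)(0.03941)(3.10×10^10) = 0.01081 A through the full plate area.
Through an area πr² the displacement current is I_d·(πr²/πR²) = I_d (r/R)² = 8.34×10^-4 A.

8.34×10^-4 A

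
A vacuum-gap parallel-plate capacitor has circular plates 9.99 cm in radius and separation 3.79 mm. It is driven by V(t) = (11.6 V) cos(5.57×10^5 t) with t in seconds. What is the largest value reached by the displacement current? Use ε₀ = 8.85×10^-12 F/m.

4.73×10^-4 A

(dE/dt)_max = V₀ω/d = 1.705×10^9 V/(m·s); ω = 5.57×10^5 rad/s.
I_d,max = ε₀ A (dE/dt)_max = (8.85×10^-12)(0.03135)(1.705×10^9) = 4.73×10^-4 A.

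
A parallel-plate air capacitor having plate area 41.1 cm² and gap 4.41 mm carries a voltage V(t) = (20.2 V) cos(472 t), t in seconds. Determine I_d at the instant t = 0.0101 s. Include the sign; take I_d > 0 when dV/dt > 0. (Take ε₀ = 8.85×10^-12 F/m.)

7.85×10^-8 A

dV/dt = (20.2)(472)·−sin(4.7672) = 9520 V/s.
I_d = C dV/dt with C = ε₀A/d = (8.85×10^-12)(4.11×10^-3)/(4.41×10^-3) = 8.248×10^-12 F, so I_d = (8.248×10^-12)(9520) = 7.85×10^-8 A.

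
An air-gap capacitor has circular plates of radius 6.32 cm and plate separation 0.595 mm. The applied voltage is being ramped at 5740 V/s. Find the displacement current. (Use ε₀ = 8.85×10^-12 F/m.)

The field between the plates is E = V/d, so dE/dt = (5740)/(5.95×10^-4 m) = 9.647×10^6 V/(m·s).
I_d = ε₀ A (dE/dt) = (8.85×10^-12)(0.01255)(9.647×10^6) = 1.07×10^-6 A.

1.07×10^-6 A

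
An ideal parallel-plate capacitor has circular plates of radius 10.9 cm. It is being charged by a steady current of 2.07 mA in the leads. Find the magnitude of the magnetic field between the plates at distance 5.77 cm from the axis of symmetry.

No conduction current crosses the gap, so I_d there equals the 2.07×10^-3 A in the leads.
An Ampèrian loop of radius r encloses a fraction (r/R)² of I_d. Then B·2πr = μ₀ I_d (r/R)², giving B = μ₀ I_d r/(2πR²) = 2.01×10^-9 T.

2.01×10^-9 T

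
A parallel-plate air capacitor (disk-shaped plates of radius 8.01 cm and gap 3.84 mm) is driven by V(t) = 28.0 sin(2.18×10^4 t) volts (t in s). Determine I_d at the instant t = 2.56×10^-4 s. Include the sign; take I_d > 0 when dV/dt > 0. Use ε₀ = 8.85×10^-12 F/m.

2.16×10^-5 A

C = ε₀A/d = (8.85×10^-12)(0.02016)/(3.84×10^-3) = 4.646×10^-11 F. dV/dt = V₀ω·cos(ωt); at ωt = 5.5808 rad this factor is 0.7633.
I_d = C dV/dt = (4.646×10^-11)(28.0)(2.18×10^4)(0.7633) = 2.16×10^-5 A.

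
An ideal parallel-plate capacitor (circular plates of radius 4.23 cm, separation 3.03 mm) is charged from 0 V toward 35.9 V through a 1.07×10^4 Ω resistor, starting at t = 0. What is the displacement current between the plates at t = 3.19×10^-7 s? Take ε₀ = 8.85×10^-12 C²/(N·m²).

With C = ε₀A/d = (8.85×10^-12)(5.621×10^-3)/(3.03×10^-3) = 1.642×10^-11 F, the time constant is τ = RC = 1.757×10^-7 s, so t/τ = 1.816 and e^(−t/τ) = 0.1627.
I_d = I_cond = (V₀/R) e^(−t/τ) = (3.355×10^-3)(0.1627) = 5.46×10^-4 A.

5.46×10^-4 A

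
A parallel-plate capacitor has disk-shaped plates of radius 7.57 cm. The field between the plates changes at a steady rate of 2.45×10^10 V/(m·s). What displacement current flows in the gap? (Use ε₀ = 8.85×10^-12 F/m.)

3.90×10^-3 A

With a uniform field, Φ_E = EA, so I_d = ε₀ A dE/dt = 3.90×10^-3 A.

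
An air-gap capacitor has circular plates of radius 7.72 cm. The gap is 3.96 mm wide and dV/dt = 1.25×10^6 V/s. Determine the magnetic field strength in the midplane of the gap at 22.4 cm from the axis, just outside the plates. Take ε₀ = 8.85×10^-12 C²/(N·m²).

dE/dt = (dV/dt)/d = 3.157×10^8 V/(m·s); I_d = ε₀(πR²)(dE/dt) = (8.85×10^-12)(0.01872)(3.157×10^8) = 5.230×10^-5 A.
Outside the plates the loop encloses all of I_d, so B·2πr = μ₀ I_d and B = 4.67×10^-11 T.

4.67×10^-11 T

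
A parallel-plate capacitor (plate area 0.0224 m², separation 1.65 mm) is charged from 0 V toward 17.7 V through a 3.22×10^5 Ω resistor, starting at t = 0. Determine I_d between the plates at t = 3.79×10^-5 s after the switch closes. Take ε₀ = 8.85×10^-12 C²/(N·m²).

With C = ε₀A/d = (8.85×10^-12)(0.0224)/(1.65×10^-3) = 1.201×10^-10 F, the time constant is τ = RC = 3.867×10^-5 s, so t/τ = 0.9801 and e^(−t/τ) = 0.3753.
I_d = I_cond = (V₀/R) e^(−t/τ) = (5.497×10^-5)(0.3753) = 2.06×10^-5 A.

2.06×10^-5 A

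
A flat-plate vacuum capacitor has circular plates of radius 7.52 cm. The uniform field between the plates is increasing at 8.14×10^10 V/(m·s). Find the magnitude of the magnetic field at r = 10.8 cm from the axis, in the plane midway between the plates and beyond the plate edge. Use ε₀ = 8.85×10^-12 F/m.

2.37×10^-8 T

I_d = ε₀ dΦ_E/dt = ε₀ πR² (dE/dt) = (8.85×10^-12)(0.01777)(8.14×10^10) = 0.01280 A through the full plate area.
Outside the plates the loop encloses all of I_d, so B·2πr = μ₀ I_d and B = 2.37×10^-8 T.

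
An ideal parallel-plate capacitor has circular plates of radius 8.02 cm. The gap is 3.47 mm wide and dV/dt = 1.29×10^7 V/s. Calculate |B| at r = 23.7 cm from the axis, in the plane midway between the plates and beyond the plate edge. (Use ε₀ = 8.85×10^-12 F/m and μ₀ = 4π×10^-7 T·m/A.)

dE/dt = (dV/dt)/d = 3.718×10^9 V/(m·s); I_d = ε₀(πR²)(dE/dt) = (8.85×10^-12)(0.02021)(3.718×10^9) = 6.650×10^-4 A.
Outside the plates the loop encloses all of I_d, so B·2πr = μ₀ I_d and B = 5.61×10^-10 T.

5.61×10^-10 T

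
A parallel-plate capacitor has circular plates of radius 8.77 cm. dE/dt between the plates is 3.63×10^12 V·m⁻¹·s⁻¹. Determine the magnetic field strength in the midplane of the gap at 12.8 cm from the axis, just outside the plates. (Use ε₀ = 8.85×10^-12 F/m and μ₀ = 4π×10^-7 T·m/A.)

1.21×10^-6 T

I_d = ε₀ dΦ_E/dt = ε₀ πR² (dE/dt) = (8.85×10^-12)(0.02416)(3.63×10^12) = 0.7762 A through the full plate area.
Outside the plates the loop encloses all of I_d, so B·2πr = μ₀ I_d and B = 1.21×10^-6 T.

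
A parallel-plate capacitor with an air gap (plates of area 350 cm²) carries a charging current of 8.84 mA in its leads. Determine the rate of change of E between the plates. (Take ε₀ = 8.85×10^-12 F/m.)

2.85×10^10 V/(m·s)

Charge continuity gives I_d = I = 8.84×10^-3 A between the plates.
Inverting I_d = ε₀ A dE/dt gives dE/dt = 8.84×10^-3 / (8.85×10^-12 · 0.0350) = 2.85×10^10 V/(m·s).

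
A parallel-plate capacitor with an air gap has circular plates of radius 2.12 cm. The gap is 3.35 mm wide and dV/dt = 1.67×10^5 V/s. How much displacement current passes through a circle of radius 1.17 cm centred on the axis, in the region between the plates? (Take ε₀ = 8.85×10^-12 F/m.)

1.90×10^-7 A

With E = V/d, dE/dt = 4.985×10^7 V/(m·s) and πR² = 1.412×10^-3 m², giving I_d = ε₀ πR² dE/dt = 6.229×10^-7 A.
Through an area πr² the displacement current is I_d·(πr²/πR²) = I_d (r/R)² = 1.90×10^-7 A.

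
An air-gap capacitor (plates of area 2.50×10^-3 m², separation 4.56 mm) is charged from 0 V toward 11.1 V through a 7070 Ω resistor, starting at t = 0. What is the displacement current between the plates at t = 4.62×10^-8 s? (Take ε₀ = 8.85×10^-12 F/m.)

C = ε₀A/d = (8.85×10^-12)(2.50×10^-3)/(4.56×10^-3) = 4.852×10^-12 F, so τ = RC = 3.430×10^-8 s.
The conduction current is I(t) = (V₀/R) e^(−t/τ), and the displacement current between the plates equals it.
t/τ = 1.347; I_d = (11.1/7070) · e^(−1.347) = (1.570×10^-3)(0.2600) = 4.08×10^-4 A.

4.08×10^-4 A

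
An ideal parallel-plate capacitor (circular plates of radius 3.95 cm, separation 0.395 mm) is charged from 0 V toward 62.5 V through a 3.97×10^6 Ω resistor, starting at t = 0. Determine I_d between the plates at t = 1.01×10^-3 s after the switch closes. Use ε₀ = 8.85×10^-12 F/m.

C = ε₀A/d = (8.85×10^-12)(4.902×10^-3)/(3.95×10^-4) = 1.098×10^-10 F, so τ = RC = 4.359×10^-4 s.
The conduction current is I(t) = (V₀/R) e^(−t/τ), and the displacement current between the plates equals it.
t/τ = 2.317; I_d = (62.5/3.97×10^6) · e^(−2.317) = (1.574×10^-5)(0.09857) = 1.55×10^-6 A.

1.55×10^-6 A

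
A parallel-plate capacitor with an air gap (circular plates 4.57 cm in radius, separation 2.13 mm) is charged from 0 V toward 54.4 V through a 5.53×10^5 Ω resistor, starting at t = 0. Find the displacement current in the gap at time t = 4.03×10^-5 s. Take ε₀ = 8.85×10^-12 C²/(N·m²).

6.79×10^-6 A

C = ε₀A/d = (8.85×10^-12)(6.561×10^-3)/(2.13×10^-3) = 2.726×10^-11 F and τ = RC = 1.507×10^-5 s. I_d in the gap equals the RC charging current.
I_d(t) = (V₀/R) e^(−t/τ) = 9.837×10^-5 · e^(−2.674) = 6.79×10^-6 A.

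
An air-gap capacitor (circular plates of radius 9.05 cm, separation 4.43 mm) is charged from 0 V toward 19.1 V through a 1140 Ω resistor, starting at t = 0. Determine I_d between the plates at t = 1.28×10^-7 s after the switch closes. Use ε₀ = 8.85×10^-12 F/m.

1.89×10^-3 A

C = ε₀A/d = (8.85×10^-12)(0.02573)/(4.43×10^-3) = 5.140×10^-11 F and τ = RC = 5.860×10^-8 s. I_d in the gap equals the RC charging current.
I_d(t) = (V₀/R) e^(−t/τ) = 0.01675 · e^(−2.184) = 1.89×10^-3 A.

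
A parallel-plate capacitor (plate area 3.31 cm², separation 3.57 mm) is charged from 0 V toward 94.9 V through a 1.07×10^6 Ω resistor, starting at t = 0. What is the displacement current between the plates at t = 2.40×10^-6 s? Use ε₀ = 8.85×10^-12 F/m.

C = ε₀A/d = (8.85×10^-12)(3.31×10^-4)/(3.57×10^-3) = 8.205×10^-13 F, so τ = RC = 8.779×10^-7 s.
The conduction current is I(t) = (V₀/R) e^(−t/τ), and the displacement current between the plates equals it.
t/τ = 2.734; I_d = (94.9/1.07×10^6) · e^(−2.734) = (8.869×10^-5)(0.06496) = 5.76×10^-6 A.

5.76×10^-6 A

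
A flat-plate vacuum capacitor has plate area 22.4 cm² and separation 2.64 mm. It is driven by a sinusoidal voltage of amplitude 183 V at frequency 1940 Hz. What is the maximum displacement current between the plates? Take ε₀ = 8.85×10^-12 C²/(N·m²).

1.68×10^-5 A

(dE/dt)_max = V₀ω/d = 8.450×10^8 V/(m·s); ω = 2πf = 1.219×10^4 rad/s.
I_d,max = ε₀ A (dE/dt)_max = (8.85×10^-12)(2.24×10^-3)(8.450×10^8) = 1.68×10^-5 A.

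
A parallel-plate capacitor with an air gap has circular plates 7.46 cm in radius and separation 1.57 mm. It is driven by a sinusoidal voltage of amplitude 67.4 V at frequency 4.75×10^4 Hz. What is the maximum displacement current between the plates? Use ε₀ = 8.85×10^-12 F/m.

1.98×10^-3 A

The displacement current equals the conduction current C dV/dt, which peaks at C V₀ ω.
With C = ε₀A/d = (8.85×10^-12)(0.01748)/(1.57×10^-3) = 9.853×10^-11 F and ω = 2πf = 2.985×10^5 rad/s, I_d,max = (9.853×10^-11)(67.4)(2.985×10^5) = 1.98×10^-3 A.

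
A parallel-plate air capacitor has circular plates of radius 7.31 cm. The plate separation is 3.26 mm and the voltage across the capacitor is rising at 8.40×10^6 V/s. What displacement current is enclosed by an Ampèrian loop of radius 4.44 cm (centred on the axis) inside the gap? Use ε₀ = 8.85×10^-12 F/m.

dE/dt = (dV/dt)/d = 2.577×10^9 V/(m·s); I_d = ε₀(πR²)(dE/dt) = (8.85×10^-12)(0.01679)(2.577×10^9) = 3.829×10^-4 A.
Since J_d is uniform, the enclosed fraction is (r/R)² = 0.3689, giving I_d,enc = 1.41×10^-4 A.

1.41×10^-4 A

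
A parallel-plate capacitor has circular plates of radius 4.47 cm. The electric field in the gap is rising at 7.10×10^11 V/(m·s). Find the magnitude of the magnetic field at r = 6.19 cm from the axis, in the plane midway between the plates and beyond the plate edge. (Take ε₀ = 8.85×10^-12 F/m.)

I_d = ε₀ dΦ_E/dt = ε₀ πR² (dE/dt) = (8.85×10^-12)(6.277×10^-3)(7.10×10^11) = 0.03944 A through the full plate area.
With r > R the enclosed displacement current is the full I_d; B = μ₀ I_d / (2πr) = 1.27×10^-7 T.

1.27×10^-7 T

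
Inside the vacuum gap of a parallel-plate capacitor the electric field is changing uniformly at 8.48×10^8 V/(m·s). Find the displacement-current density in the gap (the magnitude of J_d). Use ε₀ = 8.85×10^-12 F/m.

The displacement-current density is ε₀ ∂E/∂t = (8.85×10^-12)(8.48×10^8) = 7.50×10^-3 A/m².

7.50×10^-3 A/m²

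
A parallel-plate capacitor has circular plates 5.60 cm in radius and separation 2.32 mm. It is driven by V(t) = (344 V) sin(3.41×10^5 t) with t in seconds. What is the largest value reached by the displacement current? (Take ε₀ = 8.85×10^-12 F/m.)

The displacement current equals the conduction current C dV/dt, which peaks at C V₀ ω.
With C = ε₀A/d = (8.85×10^-12)(9.852×10^-3)/(2.32×10^-3) = 3.758×10^-11 F and ω = 3.41×10^5 rad/s, I_d,max = (3.758×10^-11)(344)(3.41×10^5) = 4.41×10^-3 A.

4.41×10^-3 A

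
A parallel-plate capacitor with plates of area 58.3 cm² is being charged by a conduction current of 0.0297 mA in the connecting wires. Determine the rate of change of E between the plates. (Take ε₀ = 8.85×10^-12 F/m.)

Charge continuity gives I_d = I = 2.97×10^-5 A between the plates.
Then dE/dt = I_d/(ε₀A) = 5.76×10^8 V/(m·s).

5.76×10^8 V/(m·s)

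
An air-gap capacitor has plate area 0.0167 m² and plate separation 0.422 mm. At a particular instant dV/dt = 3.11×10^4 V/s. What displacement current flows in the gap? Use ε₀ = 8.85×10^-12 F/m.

C = ε₀A/d = (8.85×10^-12)(0.0167)/(4.22×10^-4) = 3.502×10^-10 F.
I_d = C dV/dt = (3.502×10^-10)(3.11×10^4) = 1.09×10^-5 A.

1.09×10^-5 A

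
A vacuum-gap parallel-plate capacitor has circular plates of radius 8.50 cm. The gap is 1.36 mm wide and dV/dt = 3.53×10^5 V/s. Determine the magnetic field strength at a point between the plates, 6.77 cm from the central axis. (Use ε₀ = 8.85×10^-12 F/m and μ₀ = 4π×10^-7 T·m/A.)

With E = V/d, dE/dt = 2.596×10^8 V/(m·s) and πR² = 0.02270 m², giving I_d = ε₀ πR² dE/dt = 5.215×10^-5 A.
An Ampèrian loop of radius r encloses a fraction (r/R)² of I_d. Then B·2πr = μ₀ I_d (r/R)², giving B = μ₀ I_d r/(2πR²) = 9.77×10^-11 T.

9.77×10^-11 T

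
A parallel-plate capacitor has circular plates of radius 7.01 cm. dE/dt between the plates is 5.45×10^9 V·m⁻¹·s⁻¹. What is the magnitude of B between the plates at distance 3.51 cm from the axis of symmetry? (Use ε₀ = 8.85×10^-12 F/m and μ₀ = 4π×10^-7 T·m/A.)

I_d = ε₀ dΦ_E/dt = ε₀ πR² (dE/dt) = (8.85×10^-12)(0.01544)(5.45×10^9) = 7.447×10^-4 A through the full plate area.
∮B·dl = μ₀ I_d,enc with I_d,enc = I_d r²/R² = 1.867×10^-4 A; so B = μ₀ I_d,enc/(2πr) = 1.06×10^-9 T.

1.06×10^-9 T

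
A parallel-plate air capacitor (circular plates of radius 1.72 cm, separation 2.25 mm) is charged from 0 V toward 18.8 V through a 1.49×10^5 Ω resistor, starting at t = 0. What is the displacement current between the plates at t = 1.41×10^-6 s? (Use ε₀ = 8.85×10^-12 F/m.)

9.48×10^-6 A

C = ε₀A/d = (8.85×10^-12)(9.294×10^-4)/(2.25×10^-3) = 3.656×10^-12 F, so τ = RC = 5.447×10^-7 s.
The conduction current is I(t) = (V₀/R) e^(−t/τ), and the displacement current between the plates equals it.
t/τ = 2.589; I_d = (18.8/1.49×10^5) · e^(−2.589) = (1.262×10^-4)(0.07510) = 9.48×10^-6 A.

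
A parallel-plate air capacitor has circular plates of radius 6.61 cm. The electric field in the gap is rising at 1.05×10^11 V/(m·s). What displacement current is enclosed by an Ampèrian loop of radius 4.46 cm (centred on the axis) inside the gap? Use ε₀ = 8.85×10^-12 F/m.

I_d = ε₀ dΦ_E/dt = ε₀ πR² (dE/dt) = (8.85×10^-12)(0.01373)(1.05×10^11) = 0.01276 A through the full plate area.
Since J_d is uniform, the enclosed fraction is (r/R)² = 0.4553, giving I_d,enc = 5.81×10^-3 A.

5.81×10^-3 A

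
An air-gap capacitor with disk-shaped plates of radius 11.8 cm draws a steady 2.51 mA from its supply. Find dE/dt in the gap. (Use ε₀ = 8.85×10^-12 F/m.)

6.48×10^9 V/(m·s)

Charge continuity gives I_d = I = 2.51×10^-3 A between the plates.
Inverting I_d = ε₀ A dE/dt gives dE/dt = 2.51×10^-3 / (8.85×10^-12 · 0.04374) = 6.48×10^9 V/(m·s).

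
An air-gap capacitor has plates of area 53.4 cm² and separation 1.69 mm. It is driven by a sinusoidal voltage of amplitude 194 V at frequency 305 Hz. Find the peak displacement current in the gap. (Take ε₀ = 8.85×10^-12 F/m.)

C = ε₀A/d = (8.85×10^-12)(5.34×10^-3)/(1.69×10^-3) = 2.796×10^-11 F; ω = 2πf = 1916 rad/s.
I_d = C dV/dt, so |I_d|_max = C V₀ ω = (2.796×10^-11)(194)(1916) = 1.04×10^-5 A.

1.04×10^-5 A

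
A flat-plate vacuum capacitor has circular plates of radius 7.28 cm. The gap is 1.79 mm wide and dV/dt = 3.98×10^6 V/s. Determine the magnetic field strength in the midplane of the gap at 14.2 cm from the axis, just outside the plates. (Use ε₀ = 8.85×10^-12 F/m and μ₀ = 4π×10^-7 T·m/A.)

4.61×10^-10 T

I_d = C dV/dt with C = ε₀πR²/d = 8.232×10^-11 F, so I_d = (8.232×10^-11)(3.98×10^6) = 3.276×10^-4 A.
With r > R the enclosed displacement current is the full I_d; B = μ₀ I_d / (2πr) = 4.61×10^-10 T.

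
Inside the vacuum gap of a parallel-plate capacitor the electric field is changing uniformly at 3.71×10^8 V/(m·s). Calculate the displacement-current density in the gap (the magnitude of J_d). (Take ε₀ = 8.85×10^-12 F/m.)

3.28×10^-3 A/m²

The displacement-current density is ε₀ ∂E/∂t = (8.85×10^-12)(3.71×10^8) = 3.28×10^-3 A/m².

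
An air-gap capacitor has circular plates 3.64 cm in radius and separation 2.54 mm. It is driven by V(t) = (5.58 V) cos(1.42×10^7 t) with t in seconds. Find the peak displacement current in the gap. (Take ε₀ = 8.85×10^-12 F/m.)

1.15×10^-3 A

(dE/dt)_max = V₀ω/d = 3.120×10^10 V/(m·s); ω = 1.42×10^7 rad/s.
I_d,max = ε₀ A (dE/dt)_max = (8.85×10^-12)(4.162×10^-3)(3.120×10^10) = 1.15×10^-3 A.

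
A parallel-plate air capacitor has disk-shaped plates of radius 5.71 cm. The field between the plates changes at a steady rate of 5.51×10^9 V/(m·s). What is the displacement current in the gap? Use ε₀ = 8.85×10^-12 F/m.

The displacement current is ε₀ times dΦ_E/dt = ε₀ A dE/dt = (8.85×10^-12)(0.01024)(5.51×10^9) = 4.99×10^-4 A.

4.99×10^-4 A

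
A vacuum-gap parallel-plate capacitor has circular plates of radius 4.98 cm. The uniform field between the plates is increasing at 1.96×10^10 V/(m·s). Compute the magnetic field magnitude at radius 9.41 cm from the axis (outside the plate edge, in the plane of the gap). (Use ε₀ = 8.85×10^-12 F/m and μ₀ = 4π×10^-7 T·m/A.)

2.87×10^-9 T

Through the whole plate area (πR² = 7.791×10^-3 m²), I_d = ε₀ πR² dE/dt = 1.351×10^-3 A.
Outside the plates the loop encloses all of I_d, so B·2πr = μ₀ I_d and B = 2.87×10^-9 T.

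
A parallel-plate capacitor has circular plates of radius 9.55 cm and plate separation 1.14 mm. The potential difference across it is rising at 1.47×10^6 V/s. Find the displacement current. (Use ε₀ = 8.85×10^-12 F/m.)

C = ε₀A/d = (8.85×10^-12)(0.02865)/(1.14×10^-3) = 2.224×10^-10 F.
I_d = C dV/dt = (2.224×10^-10)(1.47×10^6) = 3.27×10^-4 A.

3.27×10^-4 A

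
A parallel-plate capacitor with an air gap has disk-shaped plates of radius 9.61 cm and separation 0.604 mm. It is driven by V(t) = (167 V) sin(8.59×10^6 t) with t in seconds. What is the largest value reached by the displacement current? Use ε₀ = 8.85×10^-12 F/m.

0.610 A

(dE/dt)_max = V₀ω/d = 2.375×10^12 V/(m·s); ω = 8.59×10^6 rad/s.
I_d,max = ε₀ A (dE/dt)_max = (8.85×10^-12)(0.02901)(2.375×10^12) = 0.610 A.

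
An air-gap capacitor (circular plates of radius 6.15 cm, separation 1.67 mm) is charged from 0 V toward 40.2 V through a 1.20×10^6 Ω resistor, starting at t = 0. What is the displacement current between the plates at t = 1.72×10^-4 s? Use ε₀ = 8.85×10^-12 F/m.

C = ε₀A/d = (8.85×10^-12)(0.01188)/(1.67×10^-3) = 6.296×10^-11 F, so τ = RC = 7.555×10^-5 s.
The conduction current is I(t) = (V₀/R) e^(−t/τ), and the displacement current between the plates equals it.
t/τ = 2.277; I_d = (40.2/1.20×10^6) · e^(−2.277) = (3.350×10^-5)(0.1026) = 3.44×10^-6 A.

3.44×10^-6 A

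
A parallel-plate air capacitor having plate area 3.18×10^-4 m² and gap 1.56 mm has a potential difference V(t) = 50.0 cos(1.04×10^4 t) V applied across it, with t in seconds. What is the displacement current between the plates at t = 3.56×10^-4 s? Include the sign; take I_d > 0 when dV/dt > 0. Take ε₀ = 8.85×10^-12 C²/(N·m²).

4.99×10^-7 A

dE/dt = (V₀ω/d)·−sin(ωt) with ωt = 3.7024 rad: (50.0)(1.04×10^4)(0.5319)/(1.56×10^-3) = 1.773×10^8 V/(m·s).
I_d = ε₀ A dE/dt = (8.85×10^-12)(3.18×10^-4)(1.773×10^8) = 4.99×10^-7 A.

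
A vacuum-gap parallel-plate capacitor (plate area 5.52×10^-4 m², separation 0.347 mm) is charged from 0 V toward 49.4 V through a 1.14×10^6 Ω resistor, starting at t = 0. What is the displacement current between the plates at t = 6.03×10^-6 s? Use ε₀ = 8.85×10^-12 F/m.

With C = ε₀A/d = (8.85×10^-12)(5.52×10^-4)/(3.47×10^-4) = 1.408×10^-11 F, the time constant is τ = RC = 1.605×10^-5 s, so t/τ = 0.3757 and e^(−t/τ) = 0.6868.
I_d = I_cond = (V₀/R) e^(−t/τ) = (4.333×10^-5)(0.6868) = 2.98×10^-5 A.

2.98×10^-5 A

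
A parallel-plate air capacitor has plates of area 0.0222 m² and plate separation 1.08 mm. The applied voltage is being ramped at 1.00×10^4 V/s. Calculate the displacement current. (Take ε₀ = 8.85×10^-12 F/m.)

The displacement current equals the charging current C dV/dt. With C = ε₀A/d = (8.85×10^-12)(0.0222)/(1.08×10^-3) = 1.819×10^-10 F, I_d = (1.819×10^-10)(1.00×10^4) = 1.82×10^-6 A.

1.82×10^-6 A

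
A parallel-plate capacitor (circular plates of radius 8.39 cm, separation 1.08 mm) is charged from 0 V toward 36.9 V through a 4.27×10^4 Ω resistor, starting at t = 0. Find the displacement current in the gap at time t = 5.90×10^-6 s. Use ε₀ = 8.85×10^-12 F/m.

With C = ε₀A/d = (8.85×10^-12)(0.02211)/(1.08×10^-3) = 1.812×10^-10 F, the time constant is τ = RC = 7.737×10^-6 s, so t/τ = 0.7626 and e^(−t/τ) = 0.4665.
I_d = I_cond = (V₀/R) e^(−t/τ) = (8.642×10^-4)(0.4665) = 4.03×10^-4 A.

4.03×10^-4 A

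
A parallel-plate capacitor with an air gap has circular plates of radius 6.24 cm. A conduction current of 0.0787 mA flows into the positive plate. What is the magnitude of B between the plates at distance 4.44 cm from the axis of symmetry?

1.79×10^-10 T

No conduction current crosses the gap, so I_d there equals the 7.87×10^-5 A in the leads.
For r < R the Ampère–Maxwell law gives B(2πr) = μ₀ I_d (r²/R²), so B = μ₀ I_d r/(2πR²) = (4π×10^-7)(7.87×10^-5)(0.0444)/(2π·0.0624²) = 1.79×10^-10 T.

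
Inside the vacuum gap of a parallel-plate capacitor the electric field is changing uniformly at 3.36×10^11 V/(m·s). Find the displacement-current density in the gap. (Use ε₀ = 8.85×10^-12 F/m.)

2.97 A/m²

The displacement-current density is ε₀ ∂E/∂t = (8.85×10^-12)(3.36×10^11) = 2.97 A/m².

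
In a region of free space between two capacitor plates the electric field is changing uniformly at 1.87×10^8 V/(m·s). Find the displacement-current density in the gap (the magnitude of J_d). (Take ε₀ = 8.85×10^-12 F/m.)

J_d = ε₀ dE/dt = (8.85×10^-12)(1.87×10^8) = 1.65×10^-3 A/m².

1.65×10^-3 A/m²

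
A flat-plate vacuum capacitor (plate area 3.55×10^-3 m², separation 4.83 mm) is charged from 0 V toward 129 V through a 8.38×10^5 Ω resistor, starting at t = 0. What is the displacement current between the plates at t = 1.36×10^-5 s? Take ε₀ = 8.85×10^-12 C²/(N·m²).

With C = ε₀A/d = (8.85×10^-12)(3.55×10^-3)/(4.83×10^-3) = 6.505×10^-12 F, the time constant is τ = RC = 5.451×10^-6 s, so t/τ = 2.495 and e^(−t/τ) = 0.08250.
I_d = I_cond = (V₀/R) e^(−t/τ) = (1.539×10^-4)(0.08250) = 1.27×10^-5 A.

1.27×10^-5 A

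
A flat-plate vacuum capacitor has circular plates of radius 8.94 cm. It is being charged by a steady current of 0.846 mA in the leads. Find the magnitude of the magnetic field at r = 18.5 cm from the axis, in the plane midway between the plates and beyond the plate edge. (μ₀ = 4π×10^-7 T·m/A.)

9.15×10^-10 T

By continuity the displacement current in the gap matches the conduction current: I_d = 8.46×10^-4 A.
With r > R the enclosed displacement current is the full I_d; B = μ₀ I_d / (2πr) = 9.15×10^-10 T.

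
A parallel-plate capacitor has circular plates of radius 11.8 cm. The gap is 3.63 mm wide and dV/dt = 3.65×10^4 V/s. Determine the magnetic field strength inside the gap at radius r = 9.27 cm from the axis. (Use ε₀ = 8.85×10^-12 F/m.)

With E = V/d, dE/dt = 1.006×10^7 V/(m·s) and πR² = 0.04374 m², giving I_d = ε₀ πR² dE/dt = 3.894×10^-6 A.
For r < R the Ampère–Maxwell law gives B(2πr) = μ₀ I_d (r²/R²), so B = μ₀ I_d r/(2πR²) = (4π×10^-7)(3.894×10^-6)(0.0927)/(2π·0.118²) = 5.18×10^-12 T.

5.18×10^-12 T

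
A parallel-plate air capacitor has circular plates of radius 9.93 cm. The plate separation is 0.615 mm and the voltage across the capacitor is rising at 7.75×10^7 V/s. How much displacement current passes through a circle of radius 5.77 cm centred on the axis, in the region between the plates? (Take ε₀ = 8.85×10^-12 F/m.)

I_d = C dV/dt with C = ε₀πR²/d = 4.458×10^-10 F, so I_d = (4.458×10^-10)(7.75×10^7) = 0.03455 A.
Through an area πr² the displacement current is I_d·(πr²/πR²) = I_d (r/R)² = 0.0117 A.

0.0117 A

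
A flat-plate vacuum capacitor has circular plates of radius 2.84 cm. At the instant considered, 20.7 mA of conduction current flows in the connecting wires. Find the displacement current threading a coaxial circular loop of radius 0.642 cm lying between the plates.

No conduction current crosses the gap, so I_d there equals the 0.0207 A in the leads.
Through an area πr² the displacement current is I_d·(πr²/πR²) = I_d (r/R)² = 1.06×10^-3 A.

1.06×10^-3 A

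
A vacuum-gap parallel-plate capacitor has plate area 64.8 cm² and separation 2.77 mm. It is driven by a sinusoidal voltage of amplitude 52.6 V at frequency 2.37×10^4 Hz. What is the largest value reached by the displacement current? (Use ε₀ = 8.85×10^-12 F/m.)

The displacement current equals the conduction current C dV/dt, which peaks at C V₀ ω.
With C = ε₀A/d = (8.85×10^-12)(6.48×10^-3)/(2.77×10^-3) = 2.070×10^-11 F and ω = 2πf = 1.489×10^5 rad/s, I_d,max = (2.070×10^-11)(52.6)(1.489×10^5) = 1.62×10^-4 A.

1.62×10^-4 A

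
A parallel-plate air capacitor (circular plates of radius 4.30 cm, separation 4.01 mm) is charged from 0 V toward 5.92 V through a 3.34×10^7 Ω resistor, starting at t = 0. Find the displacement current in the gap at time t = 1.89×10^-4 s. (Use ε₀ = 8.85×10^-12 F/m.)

C = ε₀A/d = (8.85×10^-12)(5.809×10^-3)/(4.01×10^-3) = 1.282×10^-11 F, so τ = RC = 4.282×10^-4 s.
The conduction current is I(t) = (V₀/R) e^(−t/τ), and the displacement current between the plates equals it.
t/τ = 0.4414; I_d = (5.92/3.34×10^7) · e^(−0.4414) = (1.772×10^-7)(0.6431) = 1.14×10^-7 A.

1.14×10^-7 A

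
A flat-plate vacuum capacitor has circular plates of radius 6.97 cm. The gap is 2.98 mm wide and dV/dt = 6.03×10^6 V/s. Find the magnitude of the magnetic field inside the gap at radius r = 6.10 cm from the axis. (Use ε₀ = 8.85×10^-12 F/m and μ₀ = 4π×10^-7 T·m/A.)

dE/dt = (dV/dt)/d = 2.023×10^9 V/(m·s); I_d = ε₀(πR²)(dE/dt) = (8.85×10^-12)(0.01526)(2.023×10^9) = 2.732×10^-4 A.
For r < R the Ampère–Maxwell law gives B(2πr) = μ₀ I_d (r²/R²), so B = μ₀ I_d r/(2πR²) = (4π×10^-7)(2.732×10^-4)(0.0610)/(2π·0.0697²) = 6.86×10^-10 T.

6.86×10^-10 T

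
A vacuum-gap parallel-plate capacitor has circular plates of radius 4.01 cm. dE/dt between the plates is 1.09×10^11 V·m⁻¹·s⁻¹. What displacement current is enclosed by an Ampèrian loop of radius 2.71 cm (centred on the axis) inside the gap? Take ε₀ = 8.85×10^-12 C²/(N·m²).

2.23×10^-3 A

Total displacement current: I_d = ε₀(πR²)(dE/dt) = (8.85×10^-12)(5.052×10^-3)(1.09×10^11) = 4.873×10^-3 A.
Since J_d is uniform, the enclosed fraction is (r/R)² = 0.4567, giving I_d,enc = 2.23×10^-3 A.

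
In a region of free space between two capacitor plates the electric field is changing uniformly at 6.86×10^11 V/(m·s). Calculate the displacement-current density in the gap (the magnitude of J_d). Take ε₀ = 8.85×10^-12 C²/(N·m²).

6.07 A/m²

The displacement-current density is ε₀ ∂E/∂t = (8.85×10^-12)(6.86×10^11) = 6.07 A/m².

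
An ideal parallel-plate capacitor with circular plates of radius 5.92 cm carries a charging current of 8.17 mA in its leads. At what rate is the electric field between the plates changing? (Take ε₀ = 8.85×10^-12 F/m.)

By continuity, I_d in the gap equals the 8.17 mA flowing in the wire.
Inverting I_d = ε₀ A dE/dt gives dE/dt = 8.17×10^-3 / (8.85×10^-12 · 0.01101) = 8.38×10^10 V/(m·s).

8.38×10^10 V/(m·s)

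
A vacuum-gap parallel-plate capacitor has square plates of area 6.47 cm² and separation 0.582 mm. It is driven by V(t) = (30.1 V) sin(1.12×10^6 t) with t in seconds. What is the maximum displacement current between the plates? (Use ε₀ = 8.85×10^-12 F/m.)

3.32×10^-4 A

The displacement current equals the conduction current C dV/dt, which peaks at C V₀ ω.
With C = ε₀A/d = (8.85×10^-12)(6.47×10^-4)/(5.82×10^-4) = 9.838×10^-12 F and ω = 1.12×10^6 rad/s, I_d,max = (9.838×10^-12)(30.1)(1.12×10^6) = 3.32×10^-4 A.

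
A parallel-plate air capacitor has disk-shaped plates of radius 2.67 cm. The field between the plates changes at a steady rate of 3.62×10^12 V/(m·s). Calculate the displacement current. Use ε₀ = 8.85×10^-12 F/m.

0.0718 A

The displacement current is ε₀ times dΦ_E/dt = ε₀ A dE/dt = (8.85×10^-12)(2.240×10^-3)(3.62×10^12) = 0.0718 A.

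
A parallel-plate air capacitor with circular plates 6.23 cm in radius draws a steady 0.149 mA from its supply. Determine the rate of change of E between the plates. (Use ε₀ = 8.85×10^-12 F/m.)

Charge continuity gives I_d = I = 1.49×10^-4 A between the plates.
Then dE/dt = I_d/(ε₀A) = 1.38×10^9 V/(m·s).

1.38×10^9 V/(m·s)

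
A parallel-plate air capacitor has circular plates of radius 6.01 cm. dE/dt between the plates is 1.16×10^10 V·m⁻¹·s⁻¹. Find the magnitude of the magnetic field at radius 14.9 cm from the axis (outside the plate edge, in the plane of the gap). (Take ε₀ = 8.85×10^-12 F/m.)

1.56×10^-9 T

Through the whole plate area (πR² = 0.01135 m²), I_d = ε₀ πR² dE/dt = 1.165×10^-3 A.
Outside the plates the loop encloses all of I_d, so B·2πr = μ₀ I_d and B = 1.56×10^-9 T.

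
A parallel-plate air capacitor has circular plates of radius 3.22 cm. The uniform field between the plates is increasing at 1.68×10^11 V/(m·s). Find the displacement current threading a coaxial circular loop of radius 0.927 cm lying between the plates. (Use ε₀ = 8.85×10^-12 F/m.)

4.01×10^-4 A

Through the whole plate area (πR² = 3.257×10^-3 m²), I_d = ε₀ πR² dE/dt = 4.843×10^-3 A.
The field is uniform, so I_d,enc = I_d (r/R)² = (4.843×10^-3)(0.927/3.22)² = 4.01×10^-4 A.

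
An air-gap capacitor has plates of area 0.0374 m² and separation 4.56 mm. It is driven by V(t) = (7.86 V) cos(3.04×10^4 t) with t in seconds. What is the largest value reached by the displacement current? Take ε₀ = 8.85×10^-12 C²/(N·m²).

C = ε₀A/d = (8.85×10^-12)(0.0374)/(4.56×10^-3) = 7.259×10^-11 F; ω = 3.04×10^4 rad/s.
I_d = C dV/dt, so |I_d|_max = C V₀ ω = (7.259×10^-11)(7.86)(3.04×10^4) = 1.73×10^-5 A.

1.73×10^-5 A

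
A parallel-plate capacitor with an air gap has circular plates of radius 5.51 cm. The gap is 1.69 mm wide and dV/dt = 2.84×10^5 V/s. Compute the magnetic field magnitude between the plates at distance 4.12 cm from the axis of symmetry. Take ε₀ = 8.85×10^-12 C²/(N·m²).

dE/dt = (dV/dt)/d = 1.680×10^8 V/(m·s); I_d = ε₀(πR²)(dE/dt) = (8.85×10^-12)(9.538×10^-3)(1.680×10^8) = 1.418×10^-5 A.
For r < R the Ampère–Maxwell law gives B(2πr) = μ₀ I_d (r²/R²), so B = μ₀ I_d r/(2πR²) = (4π×10^-7)(1.418×10^-5)(0.0412)/(2π·0.0551²) = 3.85×10^-11 T.

3.85×10^-11 T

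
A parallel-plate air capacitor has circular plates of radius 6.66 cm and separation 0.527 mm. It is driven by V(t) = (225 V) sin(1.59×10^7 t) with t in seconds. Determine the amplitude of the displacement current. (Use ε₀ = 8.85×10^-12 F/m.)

0.837 A

(dE/dt)_max = V₀ω/d = 6.788×10^12 V/(m·s); ω = 1.59×10^7 rad/s.
I_d,max = ε₀ A (dE/dt)_max = (8.85×10^-12)(0.01393)(6.788×10^12) = 0.837 A.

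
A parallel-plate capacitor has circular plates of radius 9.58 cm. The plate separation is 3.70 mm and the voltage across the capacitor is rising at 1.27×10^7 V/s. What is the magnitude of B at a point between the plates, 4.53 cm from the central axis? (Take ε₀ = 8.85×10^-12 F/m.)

8.65×10^-10 T

I_d = C dV/dt with C = ε₀πR²/d = 6.896×10^-11 F, so I_d = (6.896×10^-11)(1.27×10^7) = 8.758×10^-4 A.
For r < R the Ampère–Maxwell law gives B(2πr) = μ₀ I_d (r²/R²), so B = μ₀ I_d r/(2πR²) = (4π×10^-7)(8.758×10^-4)(0.0453)/(2π·0.0958²) = 8.65×10^-10 T.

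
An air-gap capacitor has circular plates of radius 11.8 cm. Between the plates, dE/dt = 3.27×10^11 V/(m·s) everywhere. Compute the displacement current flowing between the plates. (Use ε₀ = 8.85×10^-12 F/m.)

The displacement current is ε₀ times dΦ_E/dt = ε₀ A dE/dt = (8.85×10^-12)(0.04374)(3.27×10^11) = 0.127 A.

0.127 A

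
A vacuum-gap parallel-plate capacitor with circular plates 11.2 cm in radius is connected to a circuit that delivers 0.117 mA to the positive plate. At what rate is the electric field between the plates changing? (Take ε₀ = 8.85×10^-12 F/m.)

The displacement current between the plates equals the conduction current, I_d = 0.117 mA.
Since I_d = ε₀ A dE/dt, dE/dt = I_d/(ε₀A) = (1.17×10^-4)/((8.85×10^-12)(0.03941)) = 3.35×10^8 V/(m·s).

3.35×10^8 V/(m·s)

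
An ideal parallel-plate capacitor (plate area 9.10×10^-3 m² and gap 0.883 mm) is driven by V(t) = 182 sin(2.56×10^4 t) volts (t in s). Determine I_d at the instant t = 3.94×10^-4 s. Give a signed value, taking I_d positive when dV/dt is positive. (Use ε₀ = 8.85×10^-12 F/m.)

-3.35×10^-4 A

dV/dt = (182)(2.56×10^4)·cos(10.0864) = -3.676×10^6 V/s.
I_d = C dV/dt with C = ε₀A/d = (8.85×10^-12)(9.10×10^-3)/(8.83×10^-4) = 9.121×10^-11 F, so I_d = (9.121×10^-11)(-3.676×10^6) = -3.35×10^-4 A.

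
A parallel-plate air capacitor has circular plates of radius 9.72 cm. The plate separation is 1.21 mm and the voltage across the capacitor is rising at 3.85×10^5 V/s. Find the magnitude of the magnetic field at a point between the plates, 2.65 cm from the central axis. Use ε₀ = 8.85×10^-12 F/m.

4.69×10^-11 T

With E = V/d, dE/dt = 3.182×10^8 V/(m·s) and πR² = 0.02968 m², giving I_d = ε₀ πR² dE/dt = 8.358×10^-5 A.
An Ampèrian loop of radius r encloses a fraction (r/R)² of I_d. Then B·2πr = μ₀ I_d (r/R)², giving B = μ₀ I_d r/(2πR²) = 4.69×10^-11 T.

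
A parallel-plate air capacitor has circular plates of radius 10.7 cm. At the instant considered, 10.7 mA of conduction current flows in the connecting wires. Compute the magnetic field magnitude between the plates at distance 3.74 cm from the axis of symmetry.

6.99×10^-9 T

No conduction current crosses the gap, so I_d there equals the 0.0107 A in the leads.
∮B·dl = μ₀ I_d,enc with I_d,enc = I_d r²/R² = 1.307×10^-3 A; so B = μ₀ I_d,enc/(2πr) = 6.99×10^-9 T.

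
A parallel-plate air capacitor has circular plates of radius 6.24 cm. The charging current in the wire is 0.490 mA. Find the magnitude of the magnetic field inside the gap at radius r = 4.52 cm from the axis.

By continuity the displacement current in the gap matches the conduction current: I_d = 4.90×10^-4 A.
For r < R the Ampère–Maxwell law gives B(2πr) = μ₀ I_d (r²/R²), so B = μ₀ I_d r/(2πR²) = (4π×10^-7)(4.90×10^-4)(0.0452)/(2π·0.0624²) = 1.14×10^-9 T.

1.14×10^-9 T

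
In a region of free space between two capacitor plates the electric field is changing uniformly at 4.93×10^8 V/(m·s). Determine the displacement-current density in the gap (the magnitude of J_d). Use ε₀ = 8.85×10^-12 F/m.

J_d = ε₀ ∂E/∂t, so J_d = 4.36×10^-3 A/m².

4.36×10^-3 A/m²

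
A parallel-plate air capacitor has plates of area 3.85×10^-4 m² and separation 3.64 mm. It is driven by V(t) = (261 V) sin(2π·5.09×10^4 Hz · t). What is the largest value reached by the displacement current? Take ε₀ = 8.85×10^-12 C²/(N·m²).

7.81×10^-5 A

(dE/dt)_max = V₀ω/d = 2.293×10^10 V/(m·s); ω = 2πf = 3.198×10^5 rad/s.
I_d,max = ε₀ A (dE/dt)_max = (8.85×10^-12)(3.85×10^-4)(2.293×10^10) = 7.81×10^-5 A.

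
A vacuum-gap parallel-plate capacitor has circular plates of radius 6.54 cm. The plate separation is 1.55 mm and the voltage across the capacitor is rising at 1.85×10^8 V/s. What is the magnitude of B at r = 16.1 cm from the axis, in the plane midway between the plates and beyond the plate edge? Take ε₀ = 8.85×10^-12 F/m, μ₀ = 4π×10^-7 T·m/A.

1.76×10^-8 T

dE/dt = (dV/dt)/d = 1.194×10^11 V/(m·s); I_d = ε₀(πR²)(dE/dt) = (8.85×10^-12)(0.01344)(1.194×10^11) = 0.01420 A.
Outside the plates the loop encloses all of I_d, so B·2πr = μ₀ I_d and B = 1.76×10^-8 T.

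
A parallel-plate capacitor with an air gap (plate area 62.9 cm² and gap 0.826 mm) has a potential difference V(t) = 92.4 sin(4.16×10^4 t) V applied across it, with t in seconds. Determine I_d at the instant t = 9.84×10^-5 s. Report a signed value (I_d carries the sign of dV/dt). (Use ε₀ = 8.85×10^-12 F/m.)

dE/dt = (V₀ω/d)·cos(ωt) with ωt = 4.09344 rad: (92.4)(4.16×10^4)(-0.5802)/(8.26×10^-4) = -2.700×10^9 V/(m·s).
I_d = ε₀ A dE/dt = (8.85×10^-12)(6.29×10^-3)(-2.700×10^9) = -1.50×10^-4 A.

-1.50×10^-4 A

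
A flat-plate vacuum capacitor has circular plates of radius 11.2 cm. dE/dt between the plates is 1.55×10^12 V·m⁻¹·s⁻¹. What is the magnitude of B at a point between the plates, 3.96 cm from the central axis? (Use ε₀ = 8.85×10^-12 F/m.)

3.41×10^-7 T

Through the whole plate area (πR² = 0.03941 m²), I_d = ε₀ πR² dE/dt = 0.5406 A.
An Ampèrian loop of radius r encloses a fraction (r/R)² of I_d. Then B·2πr = μ₀ I_d (r/R)², giving B = μ₀ I_d r/(2πR²) = 3.41×10^-7 T.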